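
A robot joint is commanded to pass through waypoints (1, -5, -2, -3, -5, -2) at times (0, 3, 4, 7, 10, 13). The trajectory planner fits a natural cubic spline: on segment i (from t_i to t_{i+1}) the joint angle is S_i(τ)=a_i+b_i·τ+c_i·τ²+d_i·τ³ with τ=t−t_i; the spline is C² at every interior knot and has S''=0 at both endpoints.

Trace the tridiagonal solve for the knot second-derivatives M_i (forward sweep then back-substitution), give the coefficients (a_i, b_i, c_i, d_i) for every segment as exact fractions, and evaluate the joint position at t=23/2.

  seg 0: a=1 b=-1153/283 c=0 d=587/2547
  seg 1: a=-5 b=608/283 c=587/283 d=-346/283
  seg 2: a=-2 b=744/283 c=-451/283 d=1544/7641
  seg 3: a=-3 b=-418/283 c=191/849 d=115/7641
  seg 4: a=-5 b=79/283 c=102/283 d=-34/849
S(23/2) = -4421/1132

Δ: Δ0=-2, Δ1=3, Δ2=-1/3, Δ3=-2/3, Δ4=1
row 1: diag=8, rhs=30; c'=1/8, d'=15/4
row 2: denom=8−1·1/8=63/8; d'=(-20−1·15/4)/(63/8)=-190/63
row 3: denom=12−3·8/21=76/7; d'=(-2−3·-190/63)/(76/7)=37/57
row 4: denom=12−3·21/76=849/76; d'=(10−3·37/57)/(849/76)=204/283
back: M4=204/283
back: M3=37/57−21/76·204/283=382/849
back: M2=-190/63−8/21·382/849=-902/283
back: M1=15/4−1/8·-902/283=1174/283
M: M0=0, M1=1174/283, M2=-902/283, M3=382/849, M4=204/283, M5=0
seg 0: a=1, c=M0/2=0, d=(M1−M0)/(6·3)=587/2547, b=Δ0−h0·(2M0+M1)/6=-1153/283
seg 1: a=-5, c=M1/2=587/283, d=(M2−M1)/(6·1)=-346/283, b=Δ1−h1·(2M1+M2)/6=608/283
seg 2: a=-2, c=M2/2=-451/283, d=(M3−M2)/(6·3)=1544/7641, b=Δ2−h2·(2M2+M3)/6=744/283
seg 3: a=-3, c=M3/2=191/849, d=(M4−M3)/(6·3)=115/7641, b=Δ3−h3·(2M3+M4)/6=-418/283
seg 4: a=-5, c=M4/2=102/283, d=(M5−M4)/(6·3)=-34/849, b=Δ4−h4·(2M4+M5)/6=79/283
t_q=23/2 → seg 4, τ=3/2; S=-5+79/283·τ+102/283·τ²+-34/849·τ³=-4421/1132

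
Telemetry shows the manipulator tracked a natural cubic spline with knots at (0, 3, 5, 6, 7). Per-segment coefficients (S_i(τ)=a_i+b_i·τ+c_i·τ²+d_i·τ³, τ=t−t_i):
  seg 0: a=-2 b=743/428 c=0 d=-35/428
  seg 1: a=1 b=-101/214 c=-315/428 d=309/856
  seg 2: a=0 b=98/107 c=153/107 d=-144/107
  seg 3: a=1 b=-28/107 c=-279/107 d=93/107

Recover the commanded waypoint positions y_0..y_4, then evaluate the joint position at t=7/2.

y_0 = S_0(0) = a_0 = -2
y_1 = S_1(0) = a_1 = 1
y_2 = S_2(0) = a_2 = 0
y_3 = S_3(0) = a_3 = 1
y_4 = S_3(1) = -1
t_q=7/2 is in segment 1 (τ=1/2); S_1(τ)=4281/6848

y_0=-2 y_1=1 y_2=0 y_3=1 y_4=-1
S(7/2) = 4281/6848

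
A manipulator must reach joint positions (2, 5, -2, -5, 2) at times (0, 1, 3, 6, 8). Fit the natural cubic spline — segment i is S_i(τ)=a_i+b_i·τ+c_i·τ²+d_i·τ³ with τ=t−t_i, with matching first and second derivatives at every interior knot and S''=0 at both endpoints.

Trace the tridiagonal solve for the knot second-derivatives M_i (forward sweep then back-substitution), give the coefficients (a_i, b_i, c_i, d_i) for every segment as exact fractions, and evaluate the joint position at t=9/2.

Δ: Δ0=3, Δ1=-7/2, Δ2=-1, Δ3=7/2
row 1: diag=6, rhs=-39; c'=1/3, d'=-13/2
row 2: denom=10−2·1/3=28/3; d'=(15−2·-13/2)/(28/3)=3
row 3: denom=10−3·9/28=253/28; d'=(27−3·3)/(253/28)=504/253
back: M3=504/253
back: M2=3−9/28·504/253=597/253
back: M1=-13/2−1/3·597/253=-3687/506
M: M0=0, M1=-3687/506, M2=597/253, M3=504/253, M4=0
seg 0: a=2, c=M0/2=0, d=(M1−M0)/(6·1)=-1229/1012, b=Δ0−h0·(2M0+M1)/6=4265/1012
seg 1: a=5, c=M1/2=-3687/1012, d=(M2−M1)/(6·2)=1627/2024, b=Δ1−h1·(2M1+M2)/6=289/506
seg 2: a=-2, c=M2/2=597/506, d=(M3−M2)/(6·3)=-31/1518, b=Δ2−h2·(2M2+M3)/6=-1102/253
seg 3: a=-5, c=M3/2=252/253, d=(M4−M3)/(6·2)=-42/253, b=Δ3−h3·(2M3+M4)/6=1099/506
t_q=9/2 → seg 2, τ=3/2; S=-2+-1102/253·τ+597/506·τ²+-31/1518·τ³=-24077/4048

  seg 0: a=2 b=4265/1012 c=0 d=-1229/1012
  seg 1: a=5 b=289/506 c=-3687/1012 d=1627/2024
  seg 2: a=-2 b=-1102/253 c=597/506 d=-31/1518
  seg 3: a=-5 b=1099/506 c=252/253 d=-42/253
S(9/2) = -24077/4048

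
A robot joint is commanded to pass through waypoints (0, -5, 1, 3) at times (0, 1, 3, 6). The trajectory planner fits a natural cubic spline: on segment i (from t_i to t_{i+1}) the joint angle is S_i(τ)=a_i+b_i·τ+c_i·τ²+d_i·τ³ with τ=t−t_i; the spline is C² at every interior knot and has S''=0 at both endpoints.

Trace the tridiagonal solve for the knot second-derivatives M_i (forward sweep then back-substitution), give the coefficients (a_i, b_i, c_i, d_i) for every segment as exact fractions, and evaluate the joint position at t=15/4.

  seg 0: a=0 b=-547/84 c=0 d=127/84
  seg 1: a=-5 b=-83/42 c=127/28 d=-43/42
  seg 2: a=1 b=163/42 c=-45/28 d=5/28
S(15/4) = 789/256

Δ: Δ0=-5, Δ1=3, Δ2=2/3
row 1: diag=6, rhs=48; c'=1/3, d'=8
row 2: denom=10−2·1/3=28/3; d'=(-14−2·8)/(28/3)=-45/14
back: M2=-45/14
back: M1=8−1/3·-45/14=127/14
M: M0=0, M1=127/14, M2=-45/14, M3=0
seg 0: a=0, c=M0/2=0, d=(M1−M0)/(6·1)=127/84, b=Δ0−h0·(2M0+M1)/6=-547/84
seg 1: a=-5, c=M1/2=127/28, d=(M2−M1)/(6·2)=-43/42, b=Δ1−h1·(2M1+M2)/6=-83/42
seg 2: a=1, c=M2/2=-45/28, d=(M3−M2)/(6·3)=5/28, b=Δ2−h2·(2M2+M3)/6=163/42
t_q=15/4 → seg 2, τ=3/4; S=1+163/42·τ+-45/28·τ²+5/28·τ³=789/256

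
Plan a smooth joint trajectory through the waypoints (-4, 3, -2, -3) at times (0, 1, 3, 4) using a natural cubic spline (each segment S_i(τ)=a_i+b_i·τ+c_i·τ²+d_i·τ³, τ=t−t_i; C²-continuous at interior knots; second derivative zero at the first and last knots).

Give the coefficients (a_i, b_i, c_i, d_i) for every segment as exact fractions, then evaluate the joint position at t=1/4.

Δ: Δ0=7, Δ1=-5/2, Δ2=-1
row 1: diag=6, rhs=-57; c'=1/3, d'=-19/2
row 2: denom=6−2·1/3=16/3; d'=(9−2·-19/2)/(16/3)=21/4
back: M2=21/4
back: M1=-19/2−1/3·21/4=-45/4
M: M0=0, M1=-45/4, M2=21/4, M3=0
seg 0: a=-4, c=M0/2=0, d=(M1−M0)/(6·1)=-15/8, b=Δ0−h0·(2M0+M1)/6=71/8
seg 1: a=3, c=M1/2=-45/8, d=(M2−M1)/(6·2)=11/8, b=Δ1−h1·(2M1+M2)/6=13/4
seg 2: a=-2, c=M2/2=21/8, d=(M3−M2)/(6·1)=-7/8, b=Δ2−h2·(2M2+M3)/6=-11/4
t_q=1/4 → seg 0, τ=1/4; S=-4+71/8·τ+0·τ²+-15/8·τ³=-927/512

  seg 0: a=-4 b=71/8 c=0 d=-15/8
  seg 1: a=3 b=13/4 c=-45/8 d=11/8
  seg 2: a=-2 b=-11/4 c=21/8 d=-7/8
S(1/4) = -927/512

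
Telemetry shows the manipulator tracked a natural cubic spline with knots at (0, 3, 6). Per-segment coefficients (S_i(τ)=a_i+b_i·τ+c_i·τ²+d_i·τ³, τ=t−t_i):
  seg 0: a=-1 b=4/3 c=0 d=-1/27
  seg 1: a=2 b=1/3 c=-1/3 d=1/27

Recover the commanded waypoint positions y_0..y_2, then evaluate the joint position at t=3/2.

y_0=-1 y_1=2 y_2=1
S(3/2) = 7/8

y_0 = S_0(0) = a_0 = -1
y_1 = S_1(0) = a_1 = 2
y_2 = S_1(3) = 1
t_q=3/2 is in segment 0 (τ=3/2); S_0(τ)=7/8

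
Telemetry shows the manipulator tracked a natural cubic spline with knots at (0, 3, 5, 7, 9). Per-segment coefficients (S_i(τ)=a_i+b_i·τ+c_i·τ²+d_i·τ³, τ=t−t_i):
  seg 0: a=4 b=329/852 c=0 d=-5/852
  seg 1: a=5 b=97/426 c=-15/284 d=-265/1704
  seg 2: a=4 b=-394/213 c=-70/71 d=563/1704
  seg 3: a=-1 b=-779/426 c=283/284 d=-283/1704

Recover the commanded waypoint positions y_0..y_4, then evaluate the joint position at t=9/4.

y_0 = S_0(0) = a_0 = 4
y_1 = S_1(0) = a_1 = 5
y_2 = S_2(0) = a_2 = 4
y_3 = S_3(0) = a_3 = -1
y_4 = S_3(2) = -2
t_q=9/4 is in segment 0 (τ=9/4); S_0(τ)=87281/18176

y_0=4 y_1=5 y_2=4 y_3=-1 y_4=-2
S(9/4) = 87281/18176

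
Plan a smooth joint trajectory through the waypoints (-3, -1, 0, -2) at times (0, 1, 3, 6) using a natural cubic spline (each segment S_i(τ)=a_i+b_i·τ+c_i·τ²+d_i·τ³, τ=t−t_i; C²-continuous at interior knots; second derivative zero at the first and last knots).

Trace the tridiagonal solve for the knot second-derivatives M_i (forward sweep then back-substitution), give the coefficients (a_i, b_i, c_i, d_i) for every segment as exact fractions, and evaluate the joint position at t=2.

  seg 0: a=-3 b=187/84 c=0 d=-19/84
  seg 1: a=-1 b=65/42 c=-19/28 d=13/168
  seg 2: a=0 b=-5/21 c=-3/14 d=1/42
S(2) = -3/56

Δ: Δ0=2, Δ1=1/2, Δ2=-2/3
row 1: diag=6, rhs=-9; c'=1/3, d'=-3/2
row 2: denom=10−2·1/3=28/3; d'=(-7−2·-3/2)/(28/3)=-3/7
back: M2=-3/7
back: M1=-3/2−1/3·-3/7=-19/14
M: M0=0, M1=-19/14, M2=-3/7, M3=0
seg 0: a=-3, c=M0/2=0, d=(M1−M0)/(6·1)=-19/84, b=Δ0−h0·(2M0+M1)/6=187/84
seg 1: a=-1, c=M1/2=-19/28, d=(M2−M1)/(6·2)=13/168, b=Δ1−h1·(2M1+M2)/6=65/42
seg 2: a=0, c=M2/2=-3/14, d=(M3−M2)/(6·3)=1/42, b=Δ2−h2·(2M2+M3)/6=-5/21
t_q=2 → seg 1, τ=1; S=-1+65/42·τ+-19/28·τ²+13/168·τ³=-3/56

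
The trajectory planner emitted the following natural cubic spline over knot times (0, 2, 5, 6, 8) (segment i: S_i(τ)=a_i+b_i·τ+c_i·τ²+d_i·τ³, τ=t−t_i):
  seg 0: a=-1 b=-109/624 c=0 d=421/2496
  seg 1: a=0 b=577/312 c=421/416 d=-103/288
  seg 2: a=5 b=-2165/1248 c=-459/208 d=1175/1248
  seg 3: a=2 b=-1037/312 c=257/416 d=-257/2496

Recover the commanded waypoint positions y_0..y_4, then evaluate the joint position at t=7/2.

y_0=-1 y_1=0 y_2=5 y_3=2 y_4=-3
S(7/2) = 12793/3328

y_0 = S_0(0) = a_0 = -1
y_1 = S_1(0) = a_1 = 0
y_2 = S_2(0) = a_2 = 5
y_3 = S_3(0) = a_3 = 2
y_4 = S_3(2) = -3
t_q=7/2 is in segment 1 (τ=3/2); S_1(τ)=12793/3328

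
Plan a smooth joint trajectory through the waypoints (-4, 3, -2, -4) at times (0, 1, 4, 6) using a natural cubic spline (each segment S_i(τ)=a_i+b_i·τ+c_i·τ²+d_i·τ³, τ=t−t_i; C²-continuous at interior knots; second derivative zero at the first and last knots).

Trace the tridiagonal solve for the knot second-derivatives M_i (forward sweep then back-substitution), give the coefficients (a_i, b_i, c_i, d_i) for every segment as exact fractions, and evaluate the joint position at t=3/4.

Δ: Δ0=7, Δ1=-5/3, Δ2=-1
row 1: diag=8, rhs=-52; c'=3/8, d'=-13/2
row 2: denom=10−3·3/8=71/8; d'=(4−3·-13/2)/(71/8)=188/71
back: M2=188/71
back: M1=-13/2−3/8·188/71=-532/71
M: M0=0, M1=-532/71, M2=188/71, M3=0
seg 0: a=-4, c=M0/2=0, d=(M1−M0)/(6·1)=-266/213, b=Δ0−h0·(2M0+M1)/6=1757/213
seg 1: a=3, c=M1/2=-266/71, d=(M2−M1)/(6·3)=40/71, b=Δ1−h1·(2M1+M2)/6=959/213
seg 2: a=-2, c=M2/2=94/71, d=(M3−M2)/(6·2)=-47/213, b=Δ2−h2·(2M2+M3)/6=-589/213
t_q=3/4 → seg 0, τ=3/4; S=-4+1757/213·τ+0·τ²+-266/213·τ³=3771/2272

  seg 0: a=-4 b=1757/213 c=0 d=-266/213
  seg 1: a=3 b=959/213 c=-266/71 d=40/71
  seg 2: a=-2 b=-589/213 c=94/71 d=-47/213
S(3/4) = 3771/2272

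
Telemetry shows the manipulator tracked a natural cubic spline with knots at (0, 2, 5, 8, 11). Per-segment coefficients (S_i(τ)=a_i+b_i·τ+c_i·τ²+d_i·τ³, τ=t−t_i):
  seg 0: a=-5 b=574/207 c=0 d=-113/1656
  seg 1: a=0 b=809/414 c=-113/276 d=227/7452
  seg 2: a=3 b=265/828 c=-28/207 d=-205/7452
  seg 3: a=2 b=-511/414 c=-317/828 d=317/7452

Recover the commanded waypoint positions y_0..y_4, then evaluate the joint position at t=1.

y_0=-5 y_1=0 y_2=3 y_3=2 y_4=-4
S(1) = -1267/552

y_0 = S_0(0) = a_0 = -5
y_1 = S_1(0) = a_1 = 0
y_2 = S_2(0) = a_2 = 3
y_3 = S_3(0) = a_3 = 2
y_4 = S_3(3) = -4
t_q=1 is in segment 0 (τ=1); S_0(τ)=-1267/552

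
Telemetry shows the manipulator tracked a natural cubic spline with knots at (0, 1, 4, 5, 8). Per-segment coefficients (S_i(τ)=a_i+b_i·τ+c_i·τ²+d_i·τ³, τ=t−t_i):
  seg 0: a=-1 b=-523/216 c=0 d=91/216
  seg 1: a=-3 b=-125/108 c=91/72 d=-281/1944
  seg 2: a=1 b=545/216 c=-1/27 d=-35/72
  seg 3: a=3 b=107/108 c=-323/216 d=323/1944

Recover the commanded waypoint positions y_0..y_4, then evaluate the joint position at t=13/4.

y_0=-1 y_1=-3 y_2=1 y_3=3 y_4=-3
S(13/4) = -1309/1536

y_0 = S_0(0) = a_0 = -1
y_1 = S_1(0) = a_1 = -3
y_2 = S_2(0) = a_2 = 1
y_3 = S_3(0) = a_3 = 3
y_4 = S_3(3) = -3
t_q=13/4 is in segment 1 (τ=9/4); S_1(τ)=-1309/1536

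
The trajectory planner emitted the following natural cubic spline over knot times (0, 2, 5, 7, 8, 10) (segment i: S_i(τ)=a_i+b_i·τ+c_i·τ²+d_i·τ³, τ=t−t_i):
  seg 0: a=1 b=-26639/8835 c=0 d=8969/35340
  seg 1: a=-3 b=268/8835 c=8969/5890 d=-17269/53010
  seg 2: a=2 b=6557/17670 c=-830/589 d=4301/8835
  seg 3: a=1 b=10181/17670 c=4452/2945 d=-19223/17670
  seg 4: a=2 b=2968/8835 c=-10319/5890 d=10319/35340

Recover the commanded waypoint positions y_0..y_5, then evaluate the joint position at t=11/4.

y_0 = S_0(0) = a_0 = 1
y_1 = S_1(0) = a_1 = -3
y_2 = S_2(0) = a_2 = 2
y_3 = S_3(0) = a_3 = 1
y_4 = S_4(0) = a_4 = 2
y_5 = S_4(2) = -2
t_q=11/4 is in segment 1 (τ=3/4); S_1(τ)=-851227/376960

y_0=1 y_1=-3 y_2=2 y_3=1 y_4=2 y_5=-2
S(11/4) = -851227/376960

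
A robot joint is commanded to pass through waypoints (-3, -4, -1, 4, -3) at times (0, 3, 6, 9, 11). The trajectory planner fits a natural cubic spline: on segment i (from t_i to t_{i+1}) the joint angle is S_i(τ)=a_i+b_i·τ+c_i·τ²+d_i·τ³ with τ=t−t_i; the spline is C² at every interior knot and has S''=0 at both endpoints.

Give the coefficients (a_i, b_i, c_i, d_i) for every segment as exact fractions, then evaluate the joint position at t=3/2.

Δ: Δ0=-1/3, Δ1=1, Δ2=5/3, Δ3=-7/2
row 1: diag=12, rhs=8; c'=1/4, d'=2/3
row 2: denom=12−3·1/4=45/4; d'=(4−3·2/3)/(45/4)=8/45
row 3: denom=10−3·4/15=46/5; d'=(-31−3·8/45)/(46/5)=-473/138
back: M3=-473/138
back: M2=8/45−4/15·-473/138=226/207
back: M1=2/3−1/4·226/207=163/414
M: M0=0, M1=163/414, M2=226/207, M3=-473/138, M4=0
seg 0: a=-3, c=M0/2=0, d=(M1−M0)/(6·3)=163/7452, b=Δ0−h0·(2M0+M1)/6=-439/828
seg 1: a=-4, c=M1/2=163/828, d=(M2−M1)/(6·3)=289/7452, b=Δ1−h1·(2M1+M2)/6=25/414
seg 2: a=-1, c=M2/2=113/207, d=(M3−M2)/(6·3)=-1871/7452, b=Δ2−h2·(2M2+M3)/6=1895/828
seg 3: a=4, c=M3/2=-473/276, d=(M4−M3)/(6·2)=473/1656, b=Δ3−h3·(2M3+M4)/6=-503/414
t_q=3/2 → seg 0, τ=3/2; S=-3+-439/828·τ+0·τ²+163/7452·τ³=-2739/736

  seg 0: a=-3 b=-439/828 c=0 d=163/7452
  seg 1: a=-4 b=25/414 c=163/828 d=289/7452
  seg 2: a=-1 b=1895/828 c=113/207 d=-1871/7452
  seg 3: a=4 b=-503/414 c=-473/276 d=473/1656
S(3/2) = -2739/736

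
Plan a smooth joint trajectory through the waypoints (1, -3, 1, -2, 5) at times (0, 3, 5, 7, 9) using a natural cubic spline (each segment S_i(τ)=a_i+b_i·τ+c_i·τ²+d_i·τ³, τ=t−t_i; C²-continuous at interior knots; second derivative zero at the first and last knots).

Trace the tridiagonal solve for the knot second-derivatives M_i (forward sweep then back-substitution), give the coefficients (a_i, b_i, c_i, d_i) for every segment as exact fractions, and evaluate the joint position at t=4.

  seg 0: a=1 b=-1189/426 c=0 d=23/142
  seg 1: a=-3 b=337/213 c=207/142 d=-133/213
  seg 2: a=1 b=-17/213 c=-325/142 d=1345/1704
  seg 3: a=-2 b=101/426 c=695/284 d=-695/1704
S(4) = -83/142

Δ: Δ0=-4/3, Δ1=2, Δ2=-3/2, Δ3=7/2
row 1: diag=10, rhs=20; c'=1/5, d'=2
row 2: denom=8−2·1/5=38/5; d'=(-21−2·2)/(38/5)=-125/38
row 3: denom=8−2·5/19=142/19; d'=(30−2·-125/38)/(142/19)=695/142
back: M3=695/142
back: M2=-125/38−5/19·695/142=-325/71
back: M1=2−1/5·-325/71=207/71
M: M0=0, M1=207/71, M2=-325/71, M3=695/142, M4=0
seg 0: a=1, c=M0/2=0, d=(M1−M0)/(6·3)=23/142, b=Δ0−h0·(2M0+M1)/6=-1189/426
seg 1: a=-3, c=M1/2=207/142, d=(M2−M1)/(6·2)=-133/213, b=Δ1−h1·(2M1+M2)/6=337/213
seg 2: a=1, c=M2/2=-325/142, d=(M3−M2)/(6·2)=1345/1704, b=Δ2−h2·(2M2+M3)/6=-17/213
seg 3: a=-2, c=M3/2=695/284, d=(M4−M3)/(6·2)=-695/1704, b=Δ3−h3·(2M3+M4)/6=101/426
t_q=4 → seg 1, τ=1; S=-3+337/213·τ+207/142·τ²+-133/213·τ³=-83/142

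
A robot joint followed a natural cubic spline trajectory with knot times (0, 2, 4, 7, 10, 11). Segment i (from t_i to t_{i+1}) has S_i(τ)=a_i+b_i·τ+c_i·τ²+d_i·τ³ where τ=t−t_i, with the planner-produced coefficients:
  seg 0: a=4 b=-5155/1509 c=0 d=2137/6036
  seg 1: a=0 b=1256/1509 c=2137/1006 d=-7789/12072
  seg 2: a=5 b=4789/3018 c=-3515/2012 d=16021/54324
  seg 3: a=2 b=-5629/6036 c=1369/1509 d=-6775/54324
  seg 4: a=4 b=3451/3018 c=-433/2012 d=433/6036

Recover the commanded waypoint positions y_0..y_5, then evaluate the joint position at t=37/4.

y_0=4 y_1=0 y_2=5 y_3=2 y_4=4 y_5=5
S(37/4) = 395827/128768

y_0 = S_0(0) = a_0 = 4
y_1 = S_1(0) = a_1 = 0
y_2 = S_2(0) = a_2 = 5
y_3 = S_3(0) = a_3 = 2
y_4 = S_4(0) = a_4 = 4
y_5 = S_4(1) = 5
t_q=37/4 is in segment 3 (τ=9/4); S_3(τ)=395827/128768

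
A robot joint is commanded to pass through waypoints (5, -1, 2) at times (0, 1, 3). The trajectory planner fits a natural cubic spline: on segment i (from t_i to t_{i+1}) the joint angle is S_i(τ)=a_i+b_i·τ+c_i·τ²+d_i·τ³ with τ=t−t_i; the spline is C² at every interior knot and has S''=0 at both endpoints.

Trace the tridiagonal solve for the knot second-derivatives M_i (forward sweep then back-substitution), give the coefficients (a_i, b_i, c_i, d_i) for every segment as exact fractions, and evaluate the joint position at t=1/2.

Δ: Δ0=-6, Δ1=3/2
row 1: diag=6, rhs=45; c'=1/3, d'=15/2
back: M1=15/2
M: M0=0, M1=15/2, M2=0
seg 0: a=5, c=M0/2=0, d=(M1−M0)/(6·1)=5/4, b=Δ0−h0·(2M0+M1)/6=-29/4
seg 1: a=-1, c=M1/2=15/4, d=(M2−M1)/(6·2)=-5/8, b=Δ1−h1·(2M1+M2)/6=-7/2
t_q=1/2 → seg 0, τ=1/2; S=5+-29/4·τ+0·τ²+5/4·τ³=49/32

  seg 0: a=5 b=-29/4 c=0 d=5/4
  seg 1: a=-1 b=-7/2 c=15/4 d=-5/8
S(1/2) = 49/32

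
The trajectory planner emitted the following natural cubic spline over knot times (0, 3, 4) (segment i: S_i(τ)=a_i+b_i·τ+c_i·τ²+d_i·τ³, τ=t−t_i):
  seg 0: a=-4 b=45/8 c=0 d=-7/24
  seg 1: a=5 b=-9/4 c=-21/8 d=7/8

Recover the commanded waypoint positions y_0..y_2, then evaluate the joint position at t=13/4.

y_0 = S_0(0) = a_0 = -4
y_1 = S_1(0) = a_1 = 5
y_2 = S_1(1) = 1
t_q=13/4 is in segment 1 (τ=1/4); S_1(τ)=2195/512

y_0=-4 y_1=5 y_2=1
S(13/4) = 2195/512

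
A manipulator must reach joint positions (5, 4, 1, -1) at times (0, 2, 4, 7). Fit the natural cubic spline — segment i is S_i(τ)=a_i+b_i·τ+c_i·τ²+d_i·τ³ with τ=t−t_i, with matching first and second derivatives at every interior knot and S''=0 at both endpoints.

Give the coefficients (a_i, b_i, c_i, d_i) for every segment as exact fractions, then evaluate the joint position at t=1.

Δ: Δ0=-1/2, Δ1=-3/2, Δ2=-2/3
row 1: diag=8, rhs=-6; c'=1/4, d'=-3/4
row 2: denom=10−2·1/4=19/2; d'=(5−2·-3/4)/(19/2)=13/19
back: M2=13/19
back: M1=-3/4−1/4·13/19=-35/38
M: M0=0, M1=-35/38, M2=13/19, M3=0
seg 0: a=5, c=M0/2=0, d=(M1−M0)/(6·2)=-35/456, b=Δ0−h0·(2M0+M1)/6=-11/57
seg 1: a=4, c=M1/2=-35/76, d=(M2−M1)/(6·2)=61/456, b=Δ1−h1·(2M1+M2)/6=-127/114
seg 2: a=1, c=M2/2=13/38, d=(M3−M2)/(6·3)=-13/342, b=Δ2−h2·(2M2+M3)/6=-77/57
t_q=1 → seg 0, τ=1; S=5+-11/57·τ+0·τ²+-35/456·τ³=719/152

  seg 0: a=5 b=-11/57 c=0 d=-35/456
  seg 1: a=4 b=-127/114 c=-35/76 d=61/456
  seg 2: a=1 b=-77/57 c=13/38 d=-13/342
S(1) = 719/152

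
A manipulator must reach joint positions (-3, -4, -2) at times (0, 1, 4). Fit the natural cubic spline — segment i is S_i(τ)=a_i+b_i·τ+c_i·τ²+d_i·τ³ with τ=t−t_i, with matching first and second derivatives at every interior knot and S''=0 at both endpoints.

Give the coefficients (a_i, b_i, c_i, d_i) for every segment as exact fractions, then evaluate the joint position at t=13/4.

  seg 0: a=-3 b=-29/24 c=0 d=5/24
  seg 1: a=-4 b=-7/12 c=5/8 d=-5/72
S(13/4) = -1505/512

Δ: Δ0=-1, Δ1=2/3
row 1: diag=8, rhs=10; c'=3/8, d'=5/4
back: M1=5/4
M: M0=0, M1=5/4, M2=0
seg 0: a=-3, c=M0/2=0, d=(M1−M0)/(6·1)=5/24, b=Δ0−h0·(2M0+M1)/6=-29/24
seg 1: a=-4, c=M1/2=5/8, d=(M2−M1)/(6·3)=-5/72, b=Δ1−h1·(2M1+M2)/6=-7/12
t_q=13/4 → seg 1, τ=9/4; S=-4+-7/12·τ+5/8·τ²+-5/72·τ³=-1505/512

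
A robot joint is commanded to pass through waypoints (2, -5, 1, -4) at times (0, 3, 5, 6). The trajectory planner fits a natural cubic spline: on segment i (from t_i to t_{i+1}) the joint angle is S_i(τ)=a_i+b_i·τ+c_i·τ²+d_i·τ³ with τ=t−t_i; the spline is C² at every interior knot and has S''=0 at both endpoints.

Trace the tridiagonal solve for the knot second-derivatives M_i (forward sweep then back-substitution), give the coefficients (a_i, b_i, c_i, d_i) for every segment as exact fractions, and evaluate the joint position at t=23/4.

  seg 0: a=2 b=-103/21 c=0 d=2/7
  seg 1: a=-5 b=59/21 c=18/7 d=-26/21
  seg 2: a=1 b=-37/21 c=-34/7 d=34/21
S(23/4) = -531/224

Δ: Δ0=-7/3, Δ1=3, Δ2=-5
row 1: diag=10, rhs=32; c'=1/5, d'=16/5
row 2: denom=6−2·1/5=28/5; d'=(-48−2·16/5)/(28/5)=-68/7
back: M2=-68/7
back: M1=16/5−1/5·-68/7=36/7
M: M0=0, M1=36/7, M2=-68/7, M3=0
seg 0: a=2, c=M0/2=0, d=(M1−M0)/(6·3)=2/7, b=Δ0−h0·(2M0+M1)/6=-103/21
seg 1: a=-5, c=M1/2=18/7, d=(M2−M1)/(6·2)=-26/21, b=Δ1−h1·(2M1+M2)/6=59/21
seg 2: a=1, c=M2/2=-34/7, d=(M3−M2)/(6·1)=34/21, b=Δ2−h2·(2M2+M3)/6=-37/21
t_q=23/4 → seg 2, τ=3/4; S=1+-37/21·τ+-34/7·τ²+34/21·τ³=-531/224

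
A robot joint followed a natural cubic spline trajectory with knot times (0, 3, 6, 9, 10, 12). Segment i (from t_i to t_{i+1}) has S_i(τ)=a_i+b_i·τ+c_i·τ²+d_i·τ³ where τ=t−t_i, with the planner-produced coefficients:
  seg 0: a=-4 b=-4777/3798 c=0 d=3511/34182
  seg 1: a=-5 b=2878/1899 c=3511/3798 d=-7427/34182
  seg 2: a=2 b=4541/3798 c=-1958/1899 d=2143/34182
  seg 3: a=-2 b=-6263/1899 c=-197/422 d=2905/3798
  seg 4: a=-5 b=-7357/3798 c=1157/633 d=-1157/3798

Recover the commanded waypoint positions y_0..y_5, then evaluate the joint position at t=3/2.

y_0 = S_0(0) = a_0 = -4
y_1 = S_1(0) = a_1 = -5
y_2 = S_2(0) = a_2 = 2
y_3 = S_3(0) = a_3 = -2
y_4 = S_4(0) = a_4 = -5
y_5 = S_4(2) = -4
t_q=3/2 is in segment 0 (τ=3/2); S_0(τ)=-18703/3376

y_0=-4 y_1=-5 y_2=2 y_3=-2 y_4=-5 y_5=-4
S(3/2) = -18703/3376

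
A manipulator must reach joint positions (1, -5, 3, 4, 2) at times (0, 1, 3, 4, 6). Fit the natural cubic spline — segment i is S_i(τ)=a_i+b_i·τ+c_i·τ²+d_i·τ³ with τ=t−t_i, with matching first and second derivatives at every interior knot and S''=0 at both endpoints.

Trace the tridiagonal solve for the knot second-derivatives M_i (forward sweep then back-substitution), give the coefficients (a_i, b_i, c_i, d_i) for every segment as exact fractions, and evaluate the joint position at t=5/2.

  seg 0: a=1 b=-749/93 c=0 d=191/93
  seg 1: a=-5 b=-176/93 c=191/31 d=-299/186
  seg 2: a=3 b=322/93 c=-108/31 d=95/93
  seg 3: a=4 b=-41/93 c=-13/31 d=13/186
S(5/2) = 297/496

Δ: Δ0=-6, Δ1=4, Δ2=1, Δ3=-1
row 1: diag=6, rhs=60; c'=1/3, d'=10
row 2: denom=6−2·1/3=16/3; d'=(-18−2·10)/(16/3)=-57/8
row 3: denom=6−1·3/16=93/16; d'=(-12−1·-57/8)/(93/16)=-26/31
back: M3=-26/31
back: M2=-57/8−3/16·-26/31=-216/31
back: M1=10−1/3·-216/31=382/31
M: M0=0, M1=382/31, M2=-216/31, M3=-26/31, M4=0
seg 0: a=1, c=M0/2=0, d=(M1−M0)/(6·1)=191/93, b=Δ0−h0·(2M0+M1)/6=-749/93
seg 1: a=-5, c=M1/2=191/31, d=(M2−M1)/(6·2)=-299/186, b=Δ1−h1·(2M1+M2)/6=-176/93
seg 2: a=3, c=M2/2=-108/31, d=(M3−M2)/(6·1)=95/93, b=Δ2−h2·(2M2+M3)/6=322/93
seg 3: a=4, c=M3/2=-13/31, d=(M4−M3)/(6·2)=13/186, b=Δ3−h3·(2M3+M4)/6=-41/93
t_q=5/2 → seg 1, τ=3/2; S=-5+-176/93·τ+191/31·τ²+-299/186·τ³=297/496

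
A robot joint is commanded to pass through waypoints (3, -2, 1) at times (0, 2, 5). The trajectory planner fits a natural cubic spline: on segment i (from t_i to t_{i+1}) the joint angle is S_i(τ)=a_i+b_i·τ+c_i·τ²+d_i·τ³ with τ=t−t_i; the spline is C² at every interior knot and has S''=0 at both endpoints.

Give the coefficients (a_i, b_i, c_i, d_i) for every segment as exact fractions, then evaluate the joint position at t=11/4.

  seg 0: a=3 b=-16/5 c=0 d=7/40
  seg 1: a=-2 b=-11/10 c=21/20 d=-7/60
S(11/4) = -2923/1280

Δ: Δ0=-5/2, Δ1=1
row 1: diag=10, rhs=21; c'=3/10, d'=21/10
back: M1=21/10
M: M0=0, M1=21/10, M2=0
seg 0: a=3, c=M0/2=0, d=(M1−M0)/(6·2)=7/40, b=Δ0−h0·(2M0+M1)/6=-16/5
seg 1: a=-2, c=M1/2=21/20, d=(M2−M1)/(6·3)=-7/60, b=Δ1−h1·(2M1+M2)/6=-11/10
t_q=11/4 → seg 1, τ=3/4; S=-2+-11/10·τ+21/20·τ²+-7/60·τ³=-2923/1280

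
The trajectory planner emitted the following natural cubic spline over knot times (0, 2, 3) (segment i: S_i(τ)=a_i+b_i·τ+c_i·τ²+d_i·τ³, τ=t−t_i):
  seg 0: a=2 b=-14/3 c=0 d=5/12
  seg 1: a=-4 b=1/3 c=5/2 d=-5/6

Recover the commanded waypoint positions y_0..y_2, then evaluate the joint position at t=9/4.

y_0=2 y_1=-4 y_2=-2
S(9/4) = -483/128

y_0 = S_0(0) = a_0 = 2
y_1 = S_1(0) = a_1 = -4
y_2 = S_1(1) = -2
t_q=9/4 is in segment 1 (τ=1/4); S_1(τ)=-483/128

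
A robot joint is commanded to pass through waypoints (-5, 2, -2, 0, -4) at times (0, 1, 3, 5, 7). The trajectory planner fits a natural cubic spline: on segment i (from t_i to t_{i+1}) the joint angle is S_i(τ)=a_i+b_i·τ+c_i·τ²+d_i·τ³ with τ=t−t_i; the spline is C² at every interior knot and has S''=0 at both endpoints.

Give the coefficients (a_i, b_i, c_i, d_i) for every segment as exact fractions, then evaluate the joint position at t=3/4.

  seg 0: a=-5 b=362/41 c=0 d=-75/41
  seg 1: a=2 b=137/41 c=-225/41 d=231/164
  seg 2: a=-2 b=-70/41 c=243/82 d=-33/41
  seg 3: a=0 b=20/41 c=-153/82 d=51/164
S(3/4) = 2231/2624

Δ: Δ0=7, Δ1=-2, Δ2=1, Δ3=-2
row 1: diag=6, rhs=-54; c'=1/3, d'=-9
row 2: denom=8−2·1/3=22/3; d'=(18−2·-9)/(22/3)=54/11
row 3: denom=8−2·3/11=82/11; d'=(-18−2·54/11)/(82/11)=-153/41
back: M3=-153/41
back: M2=54/11−3/11·-153/41=243/41
back: M1=-9−1/3·243/41=-450/41
M: M0=0, M1=-450/41, M2=243/41, M3=-153/41, M4=0
seg 0: a=-5, c=M0/2=0, d=(M1−M0)/(6·1)=-75/41, b=Δ0−h0·(2M0+M1)/6=362/41
seg 1: a=2, c=M1/2=-225/41, d=(M2−M1)/(6·2)=231/164, b=Δ1−h1·(2M1+M2)/6=137/41
seg 2: a=-2, c=M2/2=243/82, d=(M3−M2)/(6·2)=-33/41, b=Δ2−h2·(2M2+M3)/6=-70/41
seg 3: a=0, c=M3/2=-153/82, d=(M4−M3)/(6·2)=51/164, b=Δ3−h3·(2M3+M4)/6=20/41
t_q=3/4 → seg 0, τ=3/4; S=-5+362/41·τ+0·τ²+-75/41·τ³=2231/2624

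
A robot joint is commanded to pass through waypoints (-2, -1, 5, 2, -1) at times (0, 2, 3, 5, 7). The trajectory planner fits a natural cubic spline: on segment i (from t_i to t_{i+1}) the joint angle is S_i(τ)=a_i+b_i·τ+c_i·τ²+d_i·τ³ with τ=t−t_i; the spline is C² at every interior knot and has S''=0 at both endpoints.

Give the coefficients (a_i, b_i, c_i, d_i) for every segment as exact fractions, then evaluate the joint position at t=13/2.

  seg 0: a=-2 b=-119/64 c=0 d=151/256
  seg 1: a=-1 b=167/32 c=453/128 d=-353/128
  seg 2: a=5 b=515/128 c=-303/64 d=505/512
  seg 3: a=2 b=-197/64 c=303/256 d=-101/512
S(13/2) = -2539/4096

Δ: Δ0=1/2, Δ1=6, Δ2=-3/2, Δ3=-3/2
row 1: diag=6, rhs=33; c'=1/6, d'=11/2
row 2: denom=6−1·1/6=35/6; d'=(-45−1·11/2)/(35/6)=-303/35
row 3: denom=8−2·12/35=256/35; d'=(0−2·-303/35)/(256/35)=303/128
back: M3=303/128
back: M2=-303/35−12/35·303/128=-303/32
back: M1=11/2−1/6·-303/32=453/64
M: M0=0, M1=453/64, M2=-303/32, M3=303/128, M4=0
seg 0: a=-2, c=M0/2=0, d=(M1−M0)/(6·2)=151/256, b=Δ0−h0·(2M0+M1)/6=-119/64
seg 1: a=-1, c=M1/2=453/128, d=(M2−M1)/(6·1)=-353/128, b=Δ1−h1·(2M1+M2)/6=167/32
seg 2: a=5, c=M2/2=-303/64, d=(M3−M2)/(6·2)=505/512, b=Δ2−h2·(2M2+M3)/6=515/128
seg 3: a=2, c=M3/2=303/256, d=(M4−M3)/(6·2)=-101/512, b=Δ3−h3·(2M3+M4)/6=-197/64
t_q=13/2 → seg 3, τ=3/2; S=2+-197/64·τ+303/256·τ²+-101/512·τ³=-2539/4096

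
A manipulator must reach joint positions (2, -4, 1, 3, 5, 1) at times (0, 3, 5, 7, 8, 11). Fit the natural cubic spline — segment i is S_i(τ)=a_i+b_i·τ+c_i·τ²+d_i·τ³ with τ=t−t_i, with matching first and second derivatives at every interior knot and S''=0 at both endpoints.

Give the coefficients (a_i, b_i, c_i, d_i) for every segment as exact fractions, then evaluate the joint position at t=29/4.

Δ: Δ0=-2, Δ1=5/2, Δ2=1, Δ3=2, Δ4=-4/3
row 1: diag=10, rhs=27; c'=1/5, d'=27/10
row 2: denom=8−2·1/5=38/5; d'=(-9−2·27/10)/(38/5)=-36/19
row 3: denom=6−2·5/19=104/19; d'=(6−2·-36/19)/(104/19)=93/52
row 4: denom=8−1·19/104=813/104; d'=(-20−1·93/52)/(813/104)=-2266/813
back: M4=-2266/813
back: M3=93/52−19/104·-2266/813=1868/813
back: M2=-36/19−5/19·1868/813=-2032/813
back: M1=27/10−1/5·-2032/813=5203/1626
M: M0=0, M1=5203/1626, M2=-2032/813, M3=1868/813, M4=-2266/813, M5=0
seg 0: a=2, c=M0/2=0, d=(M1−M0)/(6·3)=5203/29268, b=Δ0−h0·(2M0+M1)/6=-11707/3252
seg 1: a=-4, c=M1/2=5203/3252, d=(M2−M1)/(6·2)=-3089/6504, b=Δ1−h1·(2M1+M2)/6=1951/1626
seg 2: a=1, c=M2/2=-1016/813, d=(M3−M2)/(6·2)=325/813, b=Δ2−h2·(2M2+M3)/6=515/271
seg 3: a=3, c=M3/2=934/813, d=(M4−M3)/(6·1)=-689/813, b=Δ3−h3·(2M3+M4)/6=1381/813
seg 4: a=5, c=M4/2=-1133/813, d=(M5−M4)/(6·3)=1133/7317, b=Δ4−h4·(2M4+M5)/6=394/271
t_q=29/4 → seg 3, τ=1/4; S=3+1381/813·τ+934/813·τ²+-689/813·τ³=60413/17344

  seg 0: a=2 b=-11707/3252 c=0 d=5203/29268
  seg 1: a=-4 b=1951/1626 c=5203/3252 d=-3089/6504
  seg 2: a=1 b=515/271 c=-1016/813 d=325/813
  seg 3: a=3 b=1381/813 c=934/813 d=-689/813
  seg 4: a=5 b=394/271 c=-1133/813 d=1133/7317
S(29/4) = 60413/17344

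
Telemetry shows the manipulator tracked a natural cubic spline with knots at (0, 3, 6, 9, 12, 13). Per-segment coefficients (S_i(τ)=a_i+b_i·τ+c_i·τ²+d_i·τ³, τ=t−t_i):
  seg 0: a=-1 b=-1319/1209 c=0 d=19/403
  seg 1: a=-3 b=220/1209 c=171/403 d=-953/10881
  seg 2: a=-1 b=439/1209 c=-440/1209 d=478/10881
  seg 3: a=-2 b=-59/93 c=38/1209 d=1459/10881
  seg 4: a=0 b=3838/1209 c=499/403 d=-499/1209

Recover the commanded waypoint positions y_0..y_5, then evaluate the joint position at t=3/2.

y_0 = S_0(0) = a_0 = -1
y_1 = S_1(0) = a_1 = -3
y_2 = S_2(0) = a_2 = -1
y_3 = S_3(0) = a_3 = -2
y_4 = S_4(0) = a_4 = 0
y_5 = S_4(1) = 4
t_q=3/2 is in segment 0 (τ=3/2); S_0(τ)=-7987/3224

y_0=-1 y_1=-3 y_2=-1 y_3=-2 y_4=0 y_5=4
S(3/2) = -7987/3224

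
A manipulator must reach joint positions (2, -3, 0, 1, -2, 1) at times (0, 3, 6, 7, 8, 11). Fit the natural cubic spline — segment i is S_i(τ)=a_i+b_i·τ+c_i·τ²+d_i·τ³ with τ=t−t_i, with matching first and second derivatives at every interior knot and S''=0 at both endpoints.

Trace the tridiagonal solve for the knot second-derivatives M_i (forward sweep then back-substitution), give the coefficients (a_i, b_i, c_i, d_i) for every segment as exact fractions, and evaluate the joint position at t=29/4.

  seg 0: a=2 b=-659/289 c=0 d=532/7803
  seg 1: a=-3 b=-127/289 c=532/867 d=-116/2601
  seg 2: a=0 b=589/289 c=184/867 d=-1084/867
  seg 3: a=1 b=-1117/867 c=-3068/867 d=528/289
  seg 4: a=-2 b=-2501/867 c=1684/867 d=-1684/7803
S(29/4) = 33/68

Δ: Δ0=-5/3, Δ1=1, Δ2=1, Δ3=-3, Δ4=1
row 1: diag=12, rhs=16; c'=1/4, d'=4/3
row 2: denom=8−3·1/4=29/4; d'=(0−3·4/3)/(29/4)=-16/29
row 3: denom=4−1·4/29=112/29; d'=(-24−1·-16/29)/(112/29)=-85/14
row 4: denom=8−1·29/112=867/112; d'=(24−1·-85/14)/(867/112)=3368/867
back: M4=3368/867
back: M3=-85/14−29/112·3368/867=-6136/867
back: M2=-16/29−4/29·-6136/867=368/867
back: M1=4/3−1/4·368/867=1064/867
M: M0=0, M1=1064/867, M2=368/867, M3=-6136/867, M4=3368/867, M5=0
seg 0: a=2, c=M0/2=0, d=(M1−M0)/(6·3)=532/7803, b=Δ0−h0·(2M0+M1)/6=-659/289
seg 1: a=-3, c=M1/2=532/867, d=(M2−M1)/(6·3)=-116/2601, b=Δ1−h1·(2M1+M2)/6=-127/289
seg 2: a=0, c=M2/2=184/867, d=(M3−M2)/(6·1)=-1084/867, b=Δ2−h2·(2M2+M3)/6=589/289
seg 3: a=1, c=M3/2=-3068/867, d=(M4−M3)/(6·1)=528/289, b=Δ3−h3·(2M3+M4)/6=-1117/867
seg 4: a=-2, c=M4/2=1684/867, d=(M5−M4)/(6·3)=-1684/7803, b=Δ4−h4·(2M4+M5)/6=-2501/867
t_q=29/4 → seg 3, τ=1/4; S=1+-1117/867·τ+-3068/867·τ²+528/289·τ³=33/68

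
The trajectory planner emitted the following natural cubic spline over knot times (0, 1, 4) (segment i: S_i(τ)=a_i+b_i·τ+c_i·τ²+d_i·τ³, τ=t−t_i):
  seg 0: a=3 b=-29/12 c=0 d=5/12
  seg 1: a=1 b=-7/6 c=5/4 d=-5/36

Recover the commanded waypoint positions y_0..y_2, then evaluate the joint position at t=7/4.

y_0 = S_0(0) = a_0 = 3
y_1 = S_1(0) = a_1 = 1
y_2 = S_1(3) = 5
t_q=7/4 is in segment 1 (τ=3/4); S_1(τ)=197/256

y_0=3 y_1=1 y_2=5
S(7/4) = 197/256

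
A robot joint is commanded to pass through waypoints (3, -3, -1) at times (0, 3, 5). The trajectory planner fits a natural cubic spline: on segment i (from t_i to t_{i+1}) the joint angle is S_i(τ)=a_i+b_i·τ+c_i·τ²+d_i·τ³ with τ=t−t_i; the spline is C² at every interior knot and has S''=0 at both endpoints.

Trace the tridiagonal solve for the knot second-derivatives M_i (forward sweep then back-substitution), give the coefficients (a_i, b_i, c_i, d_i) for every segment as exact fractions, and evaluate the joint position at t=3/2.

Δ: Δ0=-2, Δ1=1
row 1: diag=10, rhs=18; c'=1/5, d'=9/5
back: M1=9/5
M: M0=0, M1=9/5, M2=0
seg 0: a=3, c=M0/2=0, d=(M1−M0)/(6·3)=1/10, b=Δ0−h0·(2M0+M1)/6=-29/10
seg 1: a=-3, c=M1/2=9/10, d=(M2−M1)/(6·2)=-3/20, b=Δ1−h1·(2M1+M2)/6=-1/5
t_q=3/2 → seg 0, τ=3/2; S=3+-29/10·τ+0·τ²+1/10·τ³=-81/80

  seg 0: a=3 b=-29/10 c=0 d=1/10
  seg 1: a=-3 b=-1/5 c=9/10 d=-3/20
S(3/2) = -81/80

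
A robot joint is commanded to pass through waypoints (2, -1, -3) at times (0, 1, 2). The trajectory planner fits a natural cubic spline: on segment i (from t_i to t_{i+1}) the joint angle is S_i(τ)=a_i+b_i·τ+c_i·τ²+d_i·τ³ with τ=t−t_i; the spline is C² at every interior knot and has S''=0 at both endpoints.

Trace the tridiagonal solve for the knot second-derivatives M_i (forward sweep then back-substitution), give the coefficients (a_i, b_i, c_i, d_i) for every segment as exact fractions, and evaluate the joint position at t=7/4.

  seg 0: a=2 b=-13/4 c=0 d=1/4
  seg 1: a=-1 b=-5/2 c=3/4 d=-1/4
S(7/4) = -655/256

Δ: Δ0=-3, Δ1=-2
row 1: diag=4, rhs=6; c'=1/4, d'=3/2
back: M1=3/2
M: M0=0, M1=3/2, M2=0
seg 0: a=2, c=M0/2=0, d=(M1−M0)/(6·1)=1/4, b=Δ0−h0·(2M0+M1)/6=-13/4
seg 1: a=-1, c=M1/2=3/4, d=(M2−M1)/(6·1)=-1/4, b=Δ1−h1·(2M1+M2)/6=-5/2
t_q=7/4 → seg 1, τ=3/4; S=-1+-5/2·τ+3/4·τ²+-1/4·τ³=-655/256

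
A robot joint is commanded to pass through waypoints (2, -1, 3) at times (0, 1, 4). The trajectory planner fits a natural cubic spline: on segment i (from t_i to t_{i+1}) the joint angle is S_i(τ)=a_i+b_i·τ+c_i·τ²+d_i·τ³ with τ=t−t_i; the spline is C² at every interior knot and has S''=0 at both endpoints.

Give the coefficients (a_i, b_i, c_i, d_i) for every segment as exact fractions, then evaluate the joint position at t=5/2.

Δ: Δ0=-3, Δ1=4/3
row 1: diag=8, rhs=26; c'=3/8, d'=13/4
back: M1=13/4
M: M0=0, M1=13/4, M2=0
seg 0: a=2, c=M0/2=0, d=(M1−M0)/(6·1)=13/24, b=Δ0−h0·(2M0+M1)/6=-85/24
seg 1: a=-1, c=M1/2=13/8, d=(M2−M1)/(6·3)=-13/72, b=Δ1−h1·(2M1+M2)/6=-23/12
t_q=5/2 → seg 1, τ=3/2; S=-1+-23/12·τ+13/8·τ²+-13/72·τ³=-53/64

  seg 0: a=2 b=-85/24 c=0 d=13/24
  seg 1: a=-1 b=-23/12 c=13/8 d=-13/72
S(5/2) = -53/64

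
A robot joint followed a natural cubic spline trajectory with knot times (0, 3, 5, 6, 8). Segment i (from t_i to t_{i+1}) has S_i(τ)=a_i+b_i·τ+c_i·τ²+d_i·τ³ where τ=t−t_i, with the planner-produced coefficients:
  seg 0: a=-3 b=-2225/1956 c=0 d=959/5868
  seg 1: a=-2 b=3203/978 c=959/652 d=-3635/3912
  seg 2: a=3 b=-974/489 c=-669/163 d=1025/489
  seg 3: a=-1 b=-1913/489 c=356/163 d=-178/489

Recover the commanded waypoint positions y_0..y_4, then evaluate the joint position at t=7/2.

y_0=-3 y_1=-2 y_2=3 y_3=-1 y_4=-3
S(7/2) = -1157/10432

y_0 = S_0(0) = a_0 = -3
y_1 = S_1(0) = a_1 = -2
y_2 = S_2(0) = a_2 = 3
y_3 = S_3(0) = a_3 = -1
y_4 = S_3(2) = -3
t_q=7/2 is in segment 1 (τ=1/2); S_1(τ)=-1157/10432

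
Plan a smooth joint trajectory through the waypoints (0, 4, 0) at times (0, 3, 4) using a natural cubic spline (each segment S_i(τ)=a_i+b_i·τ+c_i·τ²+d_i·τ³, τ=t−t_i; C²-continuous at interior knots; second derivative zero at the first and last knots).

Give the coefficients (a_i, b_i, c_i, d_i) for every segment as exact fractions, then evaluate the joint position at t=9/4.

  seg 0: a=0 b=10/3 c=0 d=-2/9
  seg 1: a=4 b=-8/3 c=-2 d=2/3
S(9/4) = 159/32

Δ: Δ0=4/3, Δ1=-4
row 1: diag=8, rhs=-32; c'=1/8, d'=-4
back: M1=-4
M: M0=0, M1=-4, M2=0
seg 0: a=0, c=M0/2=0, d=(M1−M0)/(6·3)=-2/9, b=Δ0−h0·(2M0+M1)/6=10/3
seg 1: a=4, c=M1/2=-2, d=(M2−M1)/(6·1)=2/3, b=Δ1−h1·(2M1+M2)/6=-8/3
t_q=9/4 → seg 0, τ=9/4; S=0+10/3·τ+0·τ²+-2/9·τ³=159/32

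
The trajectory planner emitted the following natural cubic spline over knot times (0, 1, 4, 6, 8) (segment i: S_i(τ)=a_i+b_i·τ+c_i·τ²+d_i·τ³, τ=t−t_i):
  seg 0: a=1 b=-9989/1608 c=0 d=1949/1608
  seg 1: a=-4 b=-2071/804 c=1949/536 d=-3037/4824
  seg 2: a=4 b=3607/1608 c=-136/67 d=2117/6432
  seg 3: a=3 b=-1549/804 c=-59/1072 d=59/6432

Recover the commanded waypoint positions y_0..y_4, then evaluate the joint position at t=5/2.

y_0=1 y_1=-4 y_2=4 y_3=3 y_4=-1
S(5/2) = -7749/4288

y_0 = S_0(0) = a_0 = 1
y_1 = S_1(0) = a_1 = -4
y_2 = S_2(0) = a_2 = 4
y_3 = S_3(0) = a_3 = 3
y_4 = S_3(2) = -1
t_q=5/2 is in segment 1 (τ=3/2); S_1(τ)=-7749/4288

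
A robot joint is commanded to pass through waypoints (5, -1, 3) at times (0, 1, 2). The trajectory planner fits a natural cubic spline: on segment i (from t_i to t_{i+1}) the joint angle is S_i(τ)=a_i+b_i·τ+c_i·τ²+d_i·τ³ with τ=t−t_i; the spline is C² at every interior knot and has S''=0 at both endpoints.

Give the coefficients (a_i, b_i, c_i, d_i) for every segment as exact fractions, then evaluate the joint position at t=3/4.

  seg 0: a=5 b=-17/2 c=0 d=5/2
  seg 1: a=-1 b=-1 c=15/2 d=-5/2
S(3/4) = -41/128

Δ: Δ0=-6, Δ1=4
row 1: diag=4, rhs=60; c'=1/4, d'=15
back: M1=15
M: M0=0, M1=15, M2=0
seg 0: a=5, c=M0/2=0, d=(M1−M0)/(6·1)=5/2, b=Δ0−h0·(2M0+M1)/6=-17/2
seg 1: a=-1, c=M1/2=15/2, d=(M2−M1)/(6·1)=-5/2, b=Δ1−h1·(2M1+M2)/6=-1
t_q=3/4 → seg 0, τ=3/4; S=5+-17/2·τ+0·τ²+5/2·τ³=-41/128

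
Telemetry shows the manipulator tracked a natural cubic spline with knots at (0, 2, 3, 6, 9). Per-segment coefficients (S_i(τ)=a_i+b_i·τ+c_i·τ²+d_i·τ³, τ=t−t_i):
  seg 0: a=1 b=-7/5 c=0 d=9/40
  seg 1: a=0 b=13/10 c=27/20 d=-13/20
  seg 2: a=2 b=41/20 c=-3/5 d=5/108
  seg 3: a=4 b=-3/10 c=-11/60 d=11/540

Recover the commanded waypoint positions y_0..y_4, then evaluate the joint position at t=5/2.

y_0 = S_0(0) = a_0 = 1
y_1 = S_1(0) = a_1 = 0
y_2 = S_2(0) = a_2 = 2
y_3 = S_3(0) = a_3 = 4
y_4 = S_3(3) = 2
t_q=5/2 is in segment 1 (τ=1/2); S_1(τ)=29/32

y_0=1 y_1=0 y_2=2 y_3=4 y_4=2
S(5/2) = 29/32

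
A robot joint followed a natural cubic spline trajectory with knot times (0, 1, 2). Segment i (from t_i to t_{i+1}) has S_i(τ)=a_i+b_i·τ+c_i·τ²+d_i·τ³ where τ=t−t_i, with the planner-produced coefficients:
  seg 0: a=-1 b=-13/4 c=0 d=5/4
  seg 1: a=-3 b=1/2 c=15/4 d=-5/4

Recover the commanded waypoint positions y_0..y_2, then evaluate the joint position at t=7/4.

y_0 = S_0(0) = a_0 = -1
y_1 = S_1(0) = a_1 = -3
y_2 = S_1(1) = 0
t_q=7/4 is in segment 1 (τ=3/4); S_1(τ)=-267/256

y_0=-1 y_1=-3 y_2=0
S(7/4) = -267/256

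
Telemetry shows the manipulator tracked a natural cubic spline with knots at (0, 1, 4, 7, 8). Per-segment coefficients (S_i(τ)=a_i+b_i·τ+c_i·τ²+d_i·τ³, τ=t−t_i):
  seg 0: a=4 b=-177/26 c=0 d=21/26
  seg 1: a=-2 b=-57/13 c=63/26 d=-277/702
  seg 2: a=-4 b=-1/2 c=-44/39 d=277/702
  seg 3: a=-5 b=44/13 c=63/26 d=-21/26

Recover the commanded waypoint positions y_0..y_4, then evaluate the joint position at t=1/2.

y_0=4 y_1=-2 y_2=-4 y_3=-5 y_4=0
S(1/2) = 145/208

y_0 = S_0(0) = a_0 = 4
y_1 = S_1(0) = a_1 = -2
y_2 = S_2(0) = a_2 = -4
y_3 = S_3(0) = a_3 = -5
y_4 = S_3(1) = 0
t_q=1/2 is in segment 0 (τ=1/2); S_0(τ)=145/208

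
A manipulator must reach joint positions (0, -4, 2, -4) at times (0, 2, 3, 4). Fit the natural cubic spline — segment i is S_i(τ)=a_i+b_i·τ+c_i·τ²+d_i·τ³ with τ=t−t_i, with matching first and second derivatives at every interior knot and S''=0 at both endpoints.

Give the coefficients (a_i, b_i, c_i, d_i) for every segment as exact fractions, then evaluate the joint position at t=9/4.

  seg 0: a=0 b=-134/23 c=0 d=22/23
  seg 1: a=-4 b=130/23 c=132/23 d=-124/23
  seg 2: a=2 b=22/23 c=-240/23 d=80/23
S(9/4) = -37/16

Δ: Δ0=-2, Δ1=6, Δ2=-6
row 1: diag=6, rhs=48; c'=1/6, d'=8
row 2: denom=4−1·1/6=23/6; d'=(-72−1·8)/(23/6)=-480/23
back: M2=-480/23
back: M1=8−1/6·-480/23=264/23
M: M0=0, M1=264/23, M2=-480/23, M3=0
seg 0: a=0, c=M0/2=0, d=(M1−M0)/(6·2)=22/23, b=Δ0−h0·(2M0+M1)/6=-134/23
seg 1: a=-4, c=M1/2=132/23, d=(M2−M1)/(6·1)=-124/23, b=Δ1−h1·(2M1+M2)/6=130/23
seg 2: a=2, c=M2/2=-240/23, d=(M3−M2)/(6·1)=80/23, b=Δ2−h2·(2M2+M3)/6=22/23
t_q=9/4 → seg 1, τ=1/4; S=-4+130/23·τ+132/23·τ²+-124/23·τ³=-37/16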